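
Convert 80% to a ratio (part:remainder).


80% means 80 parts out of 100; remainder = 20
Part : remainder = 80:20
GCD = 20
= 4:1

4:1


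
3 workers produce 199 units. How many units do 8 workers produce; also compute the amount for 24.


Direct proportion: y/x = constant
k = 199/3 ≈ 66.3333
y at x=8: k × 8 = 199 × 8 / 3 = 1592/3 ≈ 530.67
y at x=24: k × 24 = 199 × 24 / 3 = 4776/3 = 1592.00
= 530.67 and 1592.00

530.67 and 1592.00


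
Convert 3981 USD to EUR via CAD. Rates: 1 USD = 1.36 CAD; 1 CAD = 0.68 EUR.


Step 1: 3981 USD × 1.36 = 5414.16 CAD
Step 2: 5414.16 CAD × 0.68 = 3681.63 EUR
Implied rate USD→EUR = 1.36 × 0.68 = 0.9248
= 3681.63 EUR

3681.63 EUR


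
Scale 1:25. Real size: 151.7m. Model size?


Model size = real / scale
= 151.7 / 25
= 6.0680 m

6.0680 m


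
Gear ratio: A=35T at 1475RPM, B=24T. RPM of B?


Gear ratio = 35:24 = 35:24
RPM_B = RPM_A × (teeth_A / teeth_B)
= 1475 × (35/24)
= 2151.0 RPM

2151.0 RPM


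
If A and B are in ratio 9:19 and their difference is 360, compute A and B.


Let A = 9k, B = 19k.
19k - 9k = 360
10k = 360 → k = 360/10 = 36
A = 9×36 = 324, B = 19×36 = 684
= A = 324, B = 684

A = 324, B = 684


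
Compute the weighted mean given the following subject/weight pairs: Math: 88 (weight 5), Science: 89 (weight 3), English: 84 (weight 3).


Numerator = 88×5 + 89×3 + 84×3
= 440 + 267 + 252
= 959
Total weight = 11
Weighted avg = 959/11
= 87.18

87.18


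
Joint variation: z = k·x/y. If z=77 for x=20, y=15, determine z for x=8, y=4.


z = k·x/y
Solve for k using the known point: k = z·y/x = 77×15/20 = 1155/20 = 57.7500
Now evaluate at x=8, y=4:
z = k × 8 / 4 = (1155 × 8) / (20 × 4) = 9240/80
= 115.5000

115.5000


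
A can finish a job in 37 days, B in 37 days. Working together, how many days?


Rate of A = 1/37 per day
Rate of B = 1/37 per day
Combined rate = 1/37 + 1/37 = 74/1369 ≈ 0.0541 per day
Days = 1 / combined rate = 1369/74
= 18.50 days

18.50 days


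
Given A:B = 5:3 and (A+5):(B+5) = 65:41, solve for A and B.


Let A = 5k, B = 3k.
(5k + 5) / (3k + 5) = 65/41
Cross-multiply: 41(5k + 5) = 65(3k + 5)
205k + 205 = 195k + 325
205k - 195k = 325 - 205
10k = 120
k = 120/10 = 12
A = 5×12 = 60, B = 3×12 = 36
= A = 60, B = 36

A = 60, B = 36


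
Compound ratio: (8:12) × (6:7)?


Compound ratio = (8×6) : (12×7)
= 48:84
GCD = 12
= 4:7

4:7


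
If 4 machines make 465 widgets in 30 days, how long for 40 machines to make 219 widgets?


Days ∝ work / workers, so d₂ = d₁ × (m₁/m₂) × (w₂/w₁)
Workers factor (inverse): 4/40 = 0.1000
Work factor (direct): 219/465 ≈ 0.4710
d₂ = 30 × 4/40 × 219/465 = (30 × 4 × 219) / (40 × 465) = 26280/18600
≈ 1.41 days

1.41 days


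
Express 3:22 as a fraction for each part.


Total parts = 3 + 22 = 25
First part: 3/25 = 3/25
Second part: 22/25 = 22/25
= 3/25 and 22/25

3/25 and 22/25


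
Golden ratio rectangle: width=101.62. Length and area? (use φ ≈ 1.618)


φ = (1 + √5) / 2 ≈ 1.618
Length = width × φ = 101.62 × 1.618 = 164.42116
≈ 164.42
Area = width × length = 101.62 × 164.42116 = 16708.4782792 ≈ 16708.48
= Length: 164.42, Area: 16708.48

Length: 164.42, Area: 16708.48


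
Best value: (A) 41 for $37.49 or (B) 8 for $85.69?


Deal A: $37.49/41 = $0.9144/unit
Deal B: $85.69/8 = $10.7113/unit
A is cheaper per unit
= Deal A

Deal A


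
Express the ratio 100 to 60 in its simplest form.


GCD(100, 60) = 20
100/20 : 60/20
= 5:3

5:3


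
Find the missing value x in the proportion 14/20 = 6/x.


Cross multiply: 14 × x = 20 × 6
14x = 120
x = 120 / 14
= 8.57

8.57


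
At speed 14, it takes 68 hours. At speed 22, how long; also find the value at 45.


Inverse proportion: x × y = constant
k = 14 × 68 = 952
At x=22: k/22 = 43.27
At x=45: k/45 = 21.16
= 43.27 and 21.16

43.27 and 21.16


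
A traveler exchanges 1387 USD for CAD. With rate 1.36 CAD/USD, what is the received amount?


Amount × rate = 1387 × 1.36
= 1886.32 CAD

1886.32 CAD


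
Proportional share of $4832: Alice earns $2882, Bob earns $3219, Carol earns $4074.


Total income = 2882 + 3219 + 4074 = $10175
Alice: $4832 × 2882/10175 = $1368.63
Bob: $4832 × 3219/10175 = $1528.67
Carol: $4832 × 4074/10175 = $1934.70
= Alice: $1368.63, Bob: $1528.67, Carol: $1934.70

Alice: $1368.63, Bob: $1528.67, Carol: $1934.70


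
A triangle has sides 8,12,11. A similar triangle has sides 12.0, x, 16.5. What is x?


Scale factor = 12.0/8 = 1.5
Missing side = 12 × 1.5
= 18.0

18.0


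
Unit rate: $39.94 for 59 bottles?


Unit rate = total / quantity
= 39.94 / 59
= $0.68 per unit

$0.68 per unit


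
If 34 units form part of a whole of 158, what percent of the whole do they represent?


Percentage = (part / whole) × 100
= (34 / 158) × 100
≈ 21.52%

21.52%


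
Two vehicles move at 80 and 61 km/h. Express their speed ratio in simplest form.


Ratio = 80:61
GCD = 1
Simplified = 80:61
Time ratio (same distance) = 61:80
Speed ratio = 80:61

80:61


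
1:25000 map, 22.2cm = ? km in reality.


Real distance = map distance × scale
= 22.2cm × 25000
= 555000 cm = 5550.0 m
= 5.550 km

5.550 km


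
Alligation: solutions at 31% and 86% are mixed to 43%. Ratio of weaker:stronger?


Let x parts of 31% mix with y parts of 86%.
31x + 86y = 43(x + y)
31x + 86y = 43x + 43y
x(31 - 43) = y(43 - 86)
x/y = (86 - 43)/(43 - 31) = 43/12
Simplify: 43:12
= 43:12

43:12


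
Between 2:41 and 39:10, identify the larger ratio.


2/41 = 0.0488
39/10 = 3.9000
0.0488 < 3.9000, so 2:41 is less
= 39:10

39:10


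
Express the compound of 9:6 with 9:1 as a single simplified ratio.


Compound ratio = (9×9) : (6×1)
= 81:6
GCD = 3
= 27:2

27:2


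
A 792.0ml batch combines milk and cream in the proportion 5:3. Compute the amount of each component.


Total parts = 5 + 3 = 8
milk: 792.0 × 5/8 = 495.0ml
cream: 792.0 × 3/8 = 297.0ml
= 495.0ml and 297.0ml

495.0ml and 297.0ml


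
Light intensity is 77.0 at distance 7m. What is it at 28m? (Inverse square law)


I₁d₁² = I₂d₂²
I₂ = I₁ × (d₁/d₂)²
= 77.0 × (7/28)²
= 77.0 × 49/784
= 3773/784
= 4.8125

4.8125


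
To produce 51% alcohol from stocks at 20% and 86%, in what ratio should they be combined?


Let x parts of 20% mix with y parts of 86%.
20x + 86y = 51(x + y)
20x + 86y = 51x + 51y
x(20 - 51) = y(51 - 86)
x/y = (86 - 51)/(51 - 20) = 35/31
Simplify: 35:31
= 35:31

35:31


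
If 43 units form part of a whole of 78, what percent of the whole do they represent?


Percentage = (part / whole) × 100
= (43 / 78) × 100
≈ 55.13%

55.13%


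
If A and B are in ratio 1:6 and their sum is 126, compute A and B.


Let A = 1k, B = 6k.
1k + 6k = 126
7k = 126 → k = 126/7 = 18
A = 1×18 = 18, B = 6×18 = 108
= A = 18, B = 108

A = 18, B = 108


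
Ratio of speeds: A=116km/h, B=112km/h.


Ratio = 116:112
GCD = 4
Simplified = 29:28
Time ratio (same distance) = 28:29
Speed ratio = 29:28

29:28


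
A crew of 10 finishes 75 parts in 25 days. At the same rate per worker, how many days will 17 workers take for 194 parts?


Days ∝ work / workers, so d₂ = d₁ × (m₁/m₂) × (w₂/w₁)
Workers factor (inverse): 10/17 ≈ 0.5882
Work factor (direct): 194/75 ≈ 2.5867
d₂ = 25 × 10/17 × 194/75 = (25 × 10 × 194) / (17 × 75) = 48500/1275
≈ 38.04 days

38.04 days


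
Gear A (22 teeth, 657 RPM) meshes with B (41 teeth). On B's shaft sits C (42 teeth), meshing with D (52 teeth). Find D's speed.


Stage 1: RPM_B = RPM_A × t_A/t_B = 657 × 22/41 = 14454/41 ≈ 352.54
B and C share a shaft → RPM_C = RPM_B
Stage 2: RPM_D = RPM_C × t_C/t_D = RPM_A × (t_A×t_C)/(t_B×t_D)
Overall ratio = (22×42)/(41×52) = 924/2132
RPM_D = 657 × 924/2132 = 607068/2132
≈ 284.74 RPM

284.74 RPM


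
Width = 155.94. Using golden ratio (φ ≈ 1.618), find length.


φ = (1 + √5) / 2 ≈ 1.618
Length = width × φ = 155.94 × 1.618 = 252.31092
≈ 252.31

252.31


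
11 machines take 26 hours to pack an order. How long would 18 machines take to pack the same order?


Inverse proportion: x × y = constant
k = 11 × 26 = 286
y₂ = k / 18 = 286 / 18
= 15.89

15.89


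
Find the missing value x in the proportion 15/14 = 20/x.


Cross multiply: 15 × x = 14 × 20
15x = 280
x = 280 / 15
= 18.67

18.67


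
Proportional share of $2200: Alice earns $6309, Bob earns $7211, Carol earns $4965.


Total income = 6309 + 7211 + 4965 = $18485
Alice: $2200 × 6309/18485 = $750.87
Bob: $2200 × 7211/18485 = $858.22
Carol: $2200 × 4965/18485 = $590.91
= Alice: $750.87, Bob: $858.22, Carol: $590.91

Alice: $750.87, Bob: $858.22, Carol: $590.91


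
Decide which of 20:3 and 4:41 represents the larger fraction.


20/3 = 6.6667
4/41 = 0.0976
6.6667 > 0.0976, so 20:3 is greater
= 20:3

20:3


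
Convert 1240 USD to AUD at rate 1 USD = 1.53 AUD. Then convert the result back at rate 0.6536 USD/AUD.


Amount × rate = 1240 × 1.53 = 1897.20 AUD
Round-trip: 1897.20 × 0.6536 = 1240.01 USD
= 1897.20 AUD, then 1240.01 USD

1897.20 AUD, then 1240.01 USD


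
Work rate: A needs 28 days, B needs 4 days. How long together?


Rate of A = 1/28 per day
Rate of B = 1/4 per day
Combined rate = 1/28 + 1/4 = 32/112 ≈ 0.2857 per day
Days = 1 / combined rate = 112/32
= 3.50 days

3.50 days


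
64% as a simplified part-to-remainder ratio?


64% means 64 parts out of 100; remainder = 36
Part : remainder = 64:36
GCD = 4
= 16:9

16:9


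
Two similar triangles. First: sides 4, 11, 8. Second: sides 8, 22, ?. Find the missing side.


Scale factor = 8/4 = 2
Missing side = 8 × 2
= 16.0

16.0


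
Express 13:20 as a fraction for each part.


Total parts = 13 + 20 = 33
First part: 13/33 = 13/33
Second part: 20/33 = 20/33
= 13/33 and 20/33

13/33 and 20/33


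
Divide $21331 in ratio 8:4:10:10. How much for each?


Total parts = 8 + 4 + 10 + 10 = 32
Part 1: 21331 × 8/32 = 5332.75
Part 2: 21331 × 4/32 = 2666.38
Part 3: 21331 × 10/32 = 6665.94
Part 4: 21331 × 10/32 = 6665.94
= Part 1: $5332.75, Part 2: $2666.38, Part 3: $6665.94, Part 4: $6665.94

Part 1: $5332.75, Part 2: $2666.38, Part 3: $6665.94, Part 4: $6665.94


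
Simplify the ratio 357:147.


GCD(357, 147) = 21
357/21 : 147/21
= 17:7

17:7


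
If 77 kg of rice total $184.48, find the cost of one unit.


Unit rate = total / quantity
= 184.48 / 77
= $2.40 per unit

$2.40 per unit


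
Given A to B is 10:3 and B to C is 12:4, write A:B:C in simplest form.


Match B: multiply A:B by 12 → 120:36
Multiply B:C by 3 → 36:12
Combined: 120:36:12
GCD = 12
= 10:3:1

10:3:1


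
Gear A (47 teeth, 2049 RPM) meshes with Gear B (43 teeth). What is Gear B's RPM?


Gear ratio = 47:43 = 47:43
RPM_B = RPM_A × (teeth_A / teeth_B)
= 2049 × (47/43)
= 2239.6 RPM

2239.6 RPM


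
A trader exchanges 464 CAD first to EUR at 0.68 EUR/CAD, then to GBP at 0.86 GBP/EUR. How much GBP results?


Step 1: 464 CAD × 0.68 = 315.52 EUR
Step 2: 315.52 EUR × 0.86 = 271.35 GBP
Implied rate CAD→GBP = 0.68 × 0.86 = 0.5848
= 271.35 GBP

271.35 GBP


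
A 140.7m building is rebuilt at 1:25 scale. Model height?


Model size = real / scale
= 140.7 / 25
= 5.6280 m

5.6280 m


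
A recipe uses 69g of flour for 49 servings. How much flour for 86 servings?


Direct proportion: y/x = constant
k = 69/49 ≈ 1.4082
y₂ = k × 86 = 69 × 86 / 49 = 5934/49
≈ 121.10

121.10


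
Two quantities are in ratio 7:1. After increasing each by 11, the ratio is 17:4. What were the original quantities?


Let A = 7k, B = 1k.
(7k + 11) / (1k + 11) = 17/4
Cross-multiply: 4(7k + 11) = 17(1k + 11)
28k + 44 = 17k + 187
28k - 17k = 187 - 44
11k = 143
k = 143/11 = 13
A = 7×13 = 91, B = 1×13 = 13
= A = 91, B = 13

A = 91, B = 13


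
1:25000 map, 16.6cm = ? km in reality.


Real distance = map distance × scale
= 16.6cm × 25000
= 415000 cm = 4150.0 m
= 4.150 km

4.150 km


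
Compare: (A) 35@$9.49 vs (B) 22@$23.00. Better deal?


Deal A: $9.49/35 = $0.2711/unit
Deal B: $23.00/22 = $1.0455/unit
A is cheaper per unit
= Deal A

Deal A


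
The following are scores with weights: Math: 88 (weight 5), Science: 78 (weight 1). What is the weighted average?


Numerator = 88×5 + 78×1
= 440 + 78
= 518
Total weight = 6
Weighted avg = 518/6
= 86.33

86.33


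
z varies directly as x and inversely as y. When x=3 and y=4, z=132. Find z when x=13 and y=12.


z = k·x/y
Solve for k using the known point: k = z·y/x = 132×4/3 = 528/3 = 176.0000
Now evaluate at x=13, y=12:
z = k × 13 / 12 = (528 × 13) / (3 × 12) = 6864/36
≈ 190.6667

190.6667


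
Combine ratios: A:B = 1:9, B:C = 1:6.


Match B: multiply A:B by 1 → 1:9
Multiply B:C by 9 → 9:54
Combined: 1:9:54
GCD = 1
= 1:9:54

1:9:54


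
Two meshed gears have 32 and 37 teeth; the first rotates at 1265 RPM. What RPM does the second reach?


Gear ratio = 32:37 = 32:37
RPM_B = RPM_A × (teeth_A / teeth_B)
= 1265 × (32/37)
= 1094.1 RPM

1094.1 RPM


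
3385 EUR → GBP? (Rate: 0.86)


Amount × rate = 3385 × 0.86
= 2911.10 GBP

2911.10 GBP


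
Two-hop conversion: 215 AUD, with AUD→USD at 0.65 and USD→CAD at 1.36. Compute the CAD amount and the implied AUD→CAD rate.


Step 1: 215 AUD × 0.65 = 139.75 USD
Step 2: 139.75 USD × 1.36 = 190.06 CAD
Implied rate AUD→CAD = 0.65 × 1.36 = 0.8840
= 190.06 CAD; implied rate 0.8840 CAD/AUD

190.06 CAD; implied rate 0.8840 CAD/AUD


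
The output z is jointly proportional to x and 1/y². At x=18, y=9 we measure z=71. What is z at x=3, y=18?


z = k·x/y²
Solve for k using the known point: k = z·y²/x = 71×81/18 = 5751/18 = 319.5000
Now evaluate at x=3, y=18:
z = k × 3 / 324 = (5751 × 3) / (18 × 324) = 17253/5832
≈ 2.9583

2.9583


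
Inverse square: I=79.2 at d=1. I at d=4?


I₁d₁² = I₂d₂²
I₂ = I₁ × (d₁/d₂)²
= 79.2 × (1/4)²
= 79.2 × 1/16
= 79.2/16
= 4.9500

4.9500


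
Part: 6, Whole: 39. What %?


Percentage = (part / whole) × 100
= (6 / 39) × 100
≈ 15.38%

15.38%


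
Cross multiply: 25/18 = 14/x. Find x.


Cross multiply: 25 × x = 18 × 14
25x = 252
x = 252 / 25
= 10.08

10.08


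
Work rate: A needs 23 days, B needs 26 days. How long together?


Rate of A = 1/23 per day
Rate of B = 1/26 per day
Combined rate = 1/23 + 1/26 = 49/598 ≈ 0.0819 per day
Days = 1 / combined rate = 598/49
≈ 12.20 days

12.20 days


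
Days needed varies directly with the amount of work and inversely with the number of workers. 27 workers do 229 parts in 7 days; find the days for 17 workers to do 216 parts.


Days ∝ work / workers, so d₂ = d₁ × (m₁/m₂) × (w₂/w₁)
Workers factor (inverse): 27/17 ≈ 1.5882
Work factor (direct): 216/229 ≈ 0.9432
d₂ = 7 × 27/17 × 216/229 = (7 × 27 × 216) / (17 × 229) = 40824/3893
≈ 10.49 days

10.49 days


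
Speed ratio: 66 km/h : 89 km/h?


Ratio = 66:89
GCD = 1
Simplified = 66:89
Time ratio (same distance) = 89:66
Speed ratio = 66:89

66:89


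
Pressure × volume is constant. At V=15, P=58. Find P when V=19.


Inverse proportion: x × y = constant
k = 15 × 58 = 870
y₂ = k / 19 = 870 / 19
= 45.79

45.79


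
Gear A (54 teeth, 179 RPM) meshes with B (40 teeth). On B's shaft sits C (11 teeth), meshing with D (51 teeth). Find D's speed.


Stage 1: RPM_B = RPM_A × t_A/t_B = 179 × 54/40 = 9666/40 = 241.65
B and C share a shaft → RPM_C = RPM_B
Stage 2: RPM_D = RPM_C × t_C/t_D = RPM_A × (t_A×t_C)/(t_B×t_D)
Overall ratio = (54×11)/(40×51) = 594/2040
RPM_D = 179 × 594/2040 = 106326/2040
≈ 52.12 RPM

52.12 RPM


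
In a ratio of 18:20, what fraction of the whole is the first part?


Total parts = 18 + 20 = 38
First part: 18/38 = 9/19
= 9/19

9/19


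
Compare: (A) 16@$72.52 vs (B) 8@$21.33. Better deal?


Deal A: $72.52/16 = $4.5325/unit
Deal B: $21.33/8 = $2.6663/unit
B is cheaper per unit
= Deal B

Deal B


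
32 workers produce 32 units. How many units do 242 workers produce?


Direct proportion: y/x = constant
k = 32/32 = 1.0000
y₂ = k × 242 = 32 × 242 / 32 = 7744/32
= 242.00

242.00


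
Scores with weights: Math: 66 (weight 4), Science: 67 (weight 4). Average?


Numerator = 66×4 + 67×4
= 264 + 268
= 532
Total weight = 8
Weighted avg = 532/8
= 66.50

66.50


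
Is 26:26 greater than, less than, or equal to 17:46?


26/26 = 1.0000
17/46 = 0.3696
1.0000 > 0.3696, so 26:26 is greater
= greater than

greater than


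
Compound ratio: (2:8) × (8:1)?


Compound ratio = (2×8) : (8×1)
= 16:8
GCD = 8
= 2:1

2:1


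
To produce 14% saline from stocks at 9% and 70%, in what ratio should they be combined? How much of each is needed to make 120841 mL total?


Let x parts of 9% mix with y parts of 70%.
9x + 70y = 14(x + y)
9x + 70y = 14x + 14y
x(9 - 14) = y(14 - 70)
x/y = (70 - 14)/(14 - 9) = 56/5
Simplify: 56:5
Total parts = 61; one part = 120841/61 = 1981.00 mL
9% solution: 56×1981.00 = 110936.00 mL
70% solution: 5×1981.00 = 9905.00 mL
= ratio 56:5; 110936.00 mL and 9905.00 mL

ratio 56:5; 110936.00 mL and 9905.00 mL


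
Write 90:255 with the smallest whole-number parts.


GCD(90, 255) = 15
90/15 : 255/15
= 6:17

6:17


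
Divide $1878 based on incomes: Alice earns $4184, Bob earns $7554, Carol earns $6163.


Total income = 4184 + 7554 + 6163 = $17901
Alice: $1878 × 4184/17901 = $438.94
Bob: $1878 × 7554/17901 = $792.49
Carol: $1878 × 6163/17901 = $646.56
= Alice: $438.94, Bob: $792.49, Carol: $646.56

Alice: $438.94, Bob: $792.49, Carol: $646.56


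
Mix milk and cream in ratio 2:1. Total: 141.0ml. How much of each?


Total parts = 2 + 1 = 3
milk: 141.0 × 2/3 = 94.0ml
cream: 141.0 × 1/3 = 47.0ml
= 94.0ml and 47.0ml

94.0ml and 47.0ml


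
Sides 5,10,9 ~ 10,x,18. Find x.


Scale factor = 10/5 = 2
Missing side = 10 × 2
= 20.0

20.0


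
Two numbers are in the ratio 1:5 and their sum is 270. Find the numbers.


Let A = 1k, B = 5k.
1k + 5k = 270
6k = 270 → k = 270/6 = 45
A = 1×45 = 45, B = 5×45 = 225
= A = 45, B = 225

A = 45, B = 225


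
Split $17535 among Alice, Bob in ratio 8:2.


Total parts = 8 + 2 = 10
Alice: 17535 × 8/10 = 14028.00
Bob: 17535 × 2/10 = 3507.00
= Alice: $14028.00, Bob: $3507.00

Alice: $14028.00, Bob: $3507.00


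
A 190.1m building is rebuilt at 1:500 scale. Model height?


Model size = real / scale
= 190.1 / 500
= 0.3802 m

0.3802 m


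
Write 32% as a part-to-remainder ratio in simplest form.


32% means 32 parts out of 100; remainder = 68
Part : remainder = 32:68
GCD = 4
= 8:17

8:17


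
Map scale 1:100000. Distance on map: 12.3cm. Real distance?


Real distance = map distance × scale
= 12.3cm × 100000
= 1230000 cm = 12300.0 m
= 12.300 km

12.300 km


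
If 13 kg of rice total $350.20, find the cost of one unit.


Unit rate = total / quantity
= 350.20 / 13
= $26.94 per unit

$26.94 per unit


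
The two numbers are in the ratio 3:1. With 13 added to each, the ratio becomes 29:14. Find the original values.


Let A = 3k, B = 1k.
(3k + 13) / (1k + 13) = 29/14
Cross-multiply: 14(3k + 13) = 29(1k + 13)
42k + 182 = 29k + 377
42k - 29k = 377 - 182
13k = 195
k = 195/13 = 15
A = 3×15 = 45, B = 1×15 = 15
= A = 45, B = 15

A = 45, B = 15


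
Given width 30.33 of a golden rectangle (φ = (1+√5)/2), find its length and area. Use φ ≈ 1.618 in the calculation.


φ = (1 + √5) / 2 ≈ 1.618
Length = width × φ = 30.33 × 1.618 = 49.07394
≈ 49.07
Area = width × length = 30.33 × 49.07394 = 1488.4126002 ≈ 1488.41
= Length: 49.07, Area: 1488.41

Length: 49.07, Area: 1488.41


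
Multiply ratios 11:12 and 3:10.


Compound ratio = (11×3) : (12×10)
= 33:120
GCD = 3
= 11:40

11:40


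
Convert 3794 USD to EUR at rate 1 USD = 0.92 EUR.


Amount × rate = 3794 × 0.92
= 3490.48 EUR

3490.48 EUR


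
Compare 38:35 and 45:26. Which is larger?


38/35 = 1.0857
45/26 = 1.7308
1.0857 < 1.7308, so 38:35 is less
= 45:26

45:26


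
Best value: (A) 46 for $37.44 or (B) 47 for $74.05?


Deal A: $37.44/46 = $0.8139/unit
Deal B: $74.05/47 = $1.5755/unit
A is cheaper per unit
= Deal A

Deal A


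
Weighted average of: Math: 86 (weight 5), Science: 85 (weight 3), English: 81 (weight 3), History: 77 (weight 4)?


Numerator = 86×5 + 85×3 + 81×3 + 77×4
= 430 + 255 + 243 + 308
= 1236
Total weight = 15
Weighted avg = 1236/15
= 82.40

82.40


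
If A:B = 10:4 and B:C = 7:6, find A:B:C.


Match B: multiply A:B by 7 → 70:28
Multiply B:C by 4 → 28:24
Combined: 70:28:24
GCD = 2
= 35:14:12

35:14:12


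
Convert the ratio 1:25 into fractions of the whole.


Total parts = 1 + 25 = 26
First part: 1/26 = 1/26
Second part: 25/26 = 25/26
= 1/26 and 25/26

1/26 and 25/26


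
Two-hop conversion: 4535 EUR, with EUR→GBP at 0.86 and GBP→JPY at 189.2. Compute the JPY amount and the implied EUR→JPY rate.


Step 1: 4535 EUR × 0.86 = 3900.10 GBP
Step 2: 3900.10 GBP × 189.2 = 737898.92 JPY
Implied rate EUR→JPY = 0.86 × 189.2 = 162.7120
= 737898.92 JPY; implied rate 162.7120 JPY/EUR

737898.92 JPY; implied rate 162.7120 JPY/EUR


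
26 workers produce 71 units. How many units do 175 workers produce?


Direct proportion: y/x = constant
k = 71/26 ≈ 2.7308
y₂ = k × 175 = 71 × 175 / 26 = 12425/26
≈ 477.88

477.88


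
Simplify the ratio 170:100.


GCD(170, 100) = 10
170/10 : 100/10
= 17:10

17:10


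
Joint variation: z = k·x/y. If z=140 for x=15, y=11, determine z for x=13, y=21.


z = k·x/y
Solve for k using the known point: k = z·y/x = 140×11/15 = 1540/15 ≈ 102.6667
Now evaluate at x=13, y=21:
z = k × 13 / 21 = (1540 × 13) / (15 × 21) = 20020/315
≈ 63.5556

63.5556


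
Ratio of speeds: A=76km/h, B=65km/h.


Ratio = 76:65
GCD = 1
Simplified = 76:65
Time ratio (same distance) = 65:76
Speed ratio = 76:65

76:65


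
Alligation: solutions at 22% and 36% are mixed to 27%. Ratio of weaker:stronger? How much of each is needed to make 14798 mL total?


Let x parts of 22% mix with y parts of 36%.
22x + 36y = 27(x + y)
22x + 36y = 27x + 27y
x(22 - 27) = y(27 - 36)
x/y = (36 - 27)/(27 - 22) = 9/5
Simplify: 9:5
Total parts = 14; one part = 14798/14 = 1057.00 mL
22% solution: 9×1057.00 = 9513.00 mL
36% solution: 5×1057.00 = 5285.00 mL
= ratio 9:5; 9513.00 mL and 5285.00 mL

ratio 9:5; 9513.00 mL and 5285.00 mL


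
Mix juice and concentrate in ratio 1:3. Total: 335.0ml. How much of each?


Total parts = 1 + 3 = 4
juice: 335.0 × 1/4 = 83.8ml
concentrate: 335.0 × 3/4 = 251.3ml
= 83.8ml and 251.3ml

83.8ml and 251.3ml


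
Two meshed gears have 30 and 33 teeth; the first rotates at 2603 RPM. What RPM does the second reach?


Gear ratio = 30:33 = 10:11
RPM_B = RPM_A × (teeth_A / teeth_B)
= 2603 × (30/33)
= 2366.4 RPM

2366.4 RPM


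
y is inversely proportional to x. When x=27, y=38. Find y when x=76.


Inverse proportion: x × y = constant
k = 27 × 38 = 1026
y₂ = k / 76 = 1026 / 76
= 13.50

13.50


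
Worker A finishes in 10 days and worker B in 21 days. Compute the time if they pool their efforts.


Rate of A = 1/10 per day
Rate of B = 1/21 per day
Combined rate = 1/10 + 1/21 = 31/210 ≈ 0.1476 per day
Days = 1 / combined rate = 210/31
≈ 6.77 days

6.77 days


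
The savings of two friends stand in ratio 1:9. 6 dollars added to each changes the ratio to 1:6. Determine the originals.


Let A = 1k, B = 9k.
(1k + 6) / (9k + 6) = 1/6
Cross-multiply: 6(1k + 6) = 1(9k + 6)
6k + 36 = 9k + 6
6k - 9k = 6 - 36
-3k = -30
k = -30/-3 = 10
A = 1×10 = 10, B = 9×10 = 90
= A = 10, B = 90

A = 10, B = 90


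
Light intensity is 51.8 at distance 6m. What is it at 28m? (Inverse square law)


I₁d₁² = I₂d₂²
I₂ = I₁ × (d₁/d₂)²
= 51.8 × (6/28)²
= 51.8 × 36/784
= 1864.8/784
≈ 2.3786

2.3786


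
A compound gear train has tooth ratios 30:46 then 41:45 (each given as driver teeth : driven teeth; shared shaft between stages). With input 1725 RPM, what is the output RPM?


Stage 1: RPM_B = RPM_A × t_A/t_B = 1725 × 30/46 = 51750/46 = 1125.00
B and C share a shaft → RPM_C = RPM_B
Stage 2: RPM_D = RPM_C × t_C/t_D = RPM_A × (t_A×t_C)/(t_B×t_D)
Overall ratio = (30×41)/(46×45) = 1230/2070
RPM_D = 1725 × 1230/2070 = 2121750/2070
= 1025.00 RPM

1025.00 RPM


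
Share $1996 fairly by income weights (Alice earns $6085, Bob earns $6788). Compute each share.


Total income = 6085 + 6788 = $12873
Alice: $1996 × 6085/12873 = $943.50
Bob: $1996 × 6788/12873 = $1052.50
= Alice: $943.50, Bob: $1052.50

Alice: $943.50, Bob: $1052.50


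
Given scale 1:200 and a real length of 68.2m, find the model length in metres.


Model size = real / scale
= 68.2 / 200
= 0.3410 m

0.3410 m


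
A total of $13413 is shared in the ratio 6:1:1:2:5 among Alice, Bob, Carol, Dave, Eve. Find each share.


Total parts = 6 + 1 + 1 + 2 + 5 = 15
Alice: 13413 × 6/15 = 5365.20
Bob: 13413 × 1/15 = 894.20
Carol: 13413 × 1/15 = 894.20
Dave: 13413 × 2/15 = 1788.40
Eve: 13413 × 5/15 = 4471.00
= Alice: $5365.20, Bob: $894.20, Carol: $894.20, Dave: $1788.40, Eve: $4471.00

Alice: $5365.20, Bob: $894.20, Carol: $894.20, Dave: $1788.40, Eve: $4471.00


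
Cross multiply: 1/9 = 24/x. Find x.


Cross multiply: 1 × x = 9 × 24
1x = 216
x = 216 / 1
= 216.00

216.00


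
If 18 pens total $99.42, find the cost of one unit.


Unit rate = total / quantity
= 99.42 / 18
= $5.52 per unit

$5.52 per unit


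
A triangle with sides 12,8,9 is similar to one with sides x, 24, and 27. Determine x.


Scale factor = 24/8 = 3
Missing side = 12 × 3
= 36.0

36.0


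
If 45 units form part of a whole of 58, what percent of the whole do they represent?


Percentage = (part / whole) × 100
= (45 / 58) × 100
≈ 77.59%

77.59%


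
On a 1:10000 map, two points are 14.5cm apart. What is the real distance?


Real distance = map distance × scale
= 14.5cm × 10000
= 145000 cm = 1450.0 m
= 1.450 km

1.450 km


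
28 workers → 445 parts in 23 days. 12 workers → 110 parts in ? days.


Days ∝ work / workers, so d₂ = d₁ × (m₁/m₂) × (w₂/w₁)
Workers factor (inverse): 28/12 ≈ 2.3333
Work factor (direct): 110/445 ≈ 0.2472
d₂ = 23 × 28/12 × 110/445 = (23 × 28 × 110) / (12 × 445) = 70840/5340
≈ 13.27 days

13.27 days


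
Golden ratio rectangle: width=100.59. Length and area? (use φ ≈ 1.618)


φ = (1 + √5) / 2 ≈ 1.618
Length = width × φ = 100.59 × 1.618 = 162.75462
≈ 162.75
Area = width × length = 100.59 × 162.75462 = 16371.4872258 ≈ 16371.49
= Length: 162.75, Area: 16371.49

Length: 162.75, Area: 16371.49


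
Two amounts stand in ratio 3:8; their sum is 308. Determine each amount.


Let A = 3k, B = 8k.
3k + 8k = 308
11k = 308 → k = 308/11 = 28
A = 3×28 = 84, B = 8×28 = 224
= A = 84, B = 224

A = 84, B = 224


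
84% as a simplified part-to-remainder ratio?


84% means 84 parts out of 100; remainder = 16
Part : remainder = 84:16
GCD = 4
= 21:4

21:4


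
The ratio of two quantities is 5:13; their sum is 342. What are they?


Let A = 5k, B = 13k.
5k + 13k = 342
18k = 342 → k = 342/18 = 19
A = 5×19 = 95, B = 13×19 = 247
= A = 95, B = 247

A = 95, B = 247


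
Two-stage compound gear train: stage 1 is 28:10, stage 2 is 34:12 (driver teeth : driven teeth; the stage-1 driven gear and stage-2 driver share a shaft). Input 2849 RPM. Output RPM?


Stage 1: RPM_B = RPM_A × t_A/t_B = 2849 × 28/10 = 79772/10 = 7977.20
B and C share a shaft → RPM_C = RPM_B
Stage 2: RPM_D = RPM_C × t_C/t_D = RPM_A × (t_A×t_C)/(t_B×t_D)
Overall ratio = (28×34)/(10×12) = 952/120
RPM_D = 2849 × 952/120 = 2712248/120
≈ 22602.07 RPM

22602.07 RPM


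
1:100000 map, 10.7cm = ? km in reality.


Real distance = map distance × scale
= 10.7cm × 100000
= 1070000 cm = 10700.0 m
= 10.700 km

10.700 km


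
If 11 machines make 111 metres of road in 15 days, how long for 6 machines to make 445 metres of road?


Days ∝ work / workers, so d₂ = d₁ × (m₁/m₂) × (w₂/w₁)
Workers factor (inverse): 11/6 ≈ 1.8333
Work factor (direct): 445/111 ≈ 4.0090
d₂ = 15 × 11/6 × 445/111 = (15 × 11 × 445) / (6 × 111) = 73425/666
≈ 110.25 days

110.25 days


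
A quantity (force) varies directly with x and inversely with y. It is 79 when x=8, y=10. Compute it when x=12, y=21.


z = k·x/y
Solve for k using the known point: k = z·y/x = 79×10/8 = 790/8 = 98.7500
Now evaluate at x=12, y=21:
z = k × 12 / 21 = (790 × 12) / (8 × 21) = 9480/168
≈ 56.4286

56.4286


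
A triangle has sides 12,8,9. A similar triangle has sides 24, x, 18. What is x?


Scale factor = 24/12 = 2
Missing side = 8 × 2
= 16.0

16.0


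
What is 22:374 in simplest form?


GCD(22, 374) = 22
22/22 : 374/22
= 1:17

1:17


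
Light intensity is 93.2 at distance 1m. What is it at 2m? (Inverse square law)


I₁d₁² = I₂d₂²
I₂ = I₁ × (d₁/d₂)²
= 93.2 × (1/2)²
= 93.2 × 1/4
= 93.2/4
= 23.3000

23.3000


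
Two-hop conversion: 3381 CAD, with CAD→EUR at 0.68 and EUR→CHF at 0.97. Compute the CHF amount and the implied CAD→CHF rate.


Step 1: 3381 CAD × 0.68 = 2299.08 EUR
Step 2: 2299.08 EUR × 0.97 = 2230.11 CHF
Implied rate CAD→CHF = 0.68 × 0.97 = 0.6596
= 2230.11 CHF; implied rate 0.6596 CHF/CAD

2230.11 CHF; implied rate 0.6596 CHF/CAD


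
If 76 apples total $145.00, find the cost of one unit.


Unit rate = total / quantity
= 145.00 / 76
= $1.91 per unit

$1.91 per unit


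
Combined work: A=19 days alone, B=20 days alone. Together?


Rate of A = 1/19 per day
Rate of B = 1/20 per day
Combined rate = 1/19 + 1/20 = 39/380 ≈ 0.1026 per day
Days = 1 / combined rate = 380/39
≈ 9.74 days

9.74 days


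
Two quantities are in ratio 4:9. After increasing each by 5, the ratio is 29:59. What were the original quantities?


Let A = 4k, B = 9k.
(4k + 5) / (9k + 5) = 29/59
Cross-multiply: 59(4k + 5) = 29(9k + 5)
236k + 295 = 261k + 145
236k - 261k = 145 - 295
-25k = -150
k = -150/-25 = 6
A = 4×6 = 24, B = 9×6 = 54
= A = 24, B = 54

A = 24, B = 54


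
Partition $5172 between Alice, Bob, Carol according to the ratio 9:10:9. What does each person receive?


Total parts = 9 + 10 + 9 = 28
Alice: 5172 × 9/28 = 1662.43
Bob: 5172 × 10/28 = 1847.14
Carol: 5172 × 9/28 = 1662.43
= Alice: $1662.43, Bob: $1847.14, Carol: $1662.43

Alice: $1662.43, Bob: $1847.14, Carol: $1662.43


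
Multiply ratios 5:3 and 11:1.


Compound ratio = (5×11) : (3×1)
= 55:3
GCD = 1
= 55:3

55:3


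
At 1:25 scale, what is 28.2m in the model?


Model size = real / scale
= 28.2 / 25
= 1.1280 m

1.1280 m


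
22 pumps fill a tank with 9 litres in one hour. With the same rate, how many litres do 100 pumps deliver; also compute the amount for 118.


Direct proportion: y/x = constant
k = 9/22 ≈ 0.4091
y at x=100: k × 100 = 9 × 100 / 22 = 900/22 ≈ 40.91
y at x=118: k × 118 = 9 × 118 / 22 = 1062/22 ≈ 48.27
= 40.91 and 48.27

40.91 and 48.27


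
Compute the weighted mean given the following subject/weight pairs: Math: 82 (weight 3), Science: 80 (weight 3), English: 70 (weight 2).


Numerator = 82×3 + 80×3 + 70×2
= 246 + 240 + 140
= 626
Total weight = 8
Weighted avg = 626/8
= 78.25

78.25


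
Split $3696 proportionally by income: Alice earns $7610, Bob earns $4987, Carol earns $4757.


Total income = 7610 + 4987 + 4757 = $17354
Alice: $3696 × 7610/17354 = $1620.75
Bob: $3696 × 4987/17354 = $1062.12
Carol: $3696 × 4757/17354 = $1013.13
= Alice: $1620.75, Bob: $1062.12, Carol: $1013.13

Alice: $1620.75, Bob: $1062.12, Carol: $1013.13


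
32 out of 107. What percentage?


Percentage = (part / whole) × 100
= (32 / 107) × 100
≈ 29.91%

29.91%


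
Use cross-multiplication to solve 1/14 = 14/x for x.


Cross multiply: 1 × x = 14 × 14
1x = 196
x = 196 / 1
= 196.00

196.00


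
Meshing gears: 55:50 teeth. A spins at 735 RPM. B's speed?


Gear ratio = 55:50 = 11:10
RPM_B = RPM_A × (teeth_A / teeth_B)
= 735 × (55/50)
= 808.5 RPM

808.5 RPM


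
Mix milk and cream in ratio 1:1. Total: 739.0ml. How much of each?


Total parts = 1 + 1 = 2
milk: 739.0 × 1/2 = 369.5ml
cream: 739.0 × 1/2 = 369.5ml
= 369.5ml and 369.5ml

369.5ml and 369.5ml


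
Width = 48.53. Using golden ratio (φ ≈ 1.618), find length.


φ = (1 + √5) / 2 ≈ 1.618
Length = width × φ = 48.53 × 1.618 = 78.52154
≈ 78.52

78.52


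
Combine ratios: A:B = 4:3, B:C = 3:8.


Match B: multiply A:B by 3 → 12:9
Multiply B:C by 3 → 9:24
Combined: 12:9:24
GCD = 3
= 4:3:8

4:3:8


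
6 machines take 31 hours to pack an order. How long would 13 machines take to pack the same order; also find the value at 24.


Inverse proportion: x × y = constant
k = 6 × 31 = 186
At x=13: k/13 = 14.31
At x=24: k/24 = 7.75
= 14.31 and 7.75

14.31 and 7.75


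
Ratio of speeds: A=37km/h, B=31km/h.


Ratio = 37:31
GCD = 1
Simplified = 37:31
Time ratio (same distance) = 31:37
Speed ratio = 37:31

37:31


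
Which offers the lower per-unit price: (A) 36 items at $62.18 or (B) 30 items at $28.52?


Deal A: $62.18/36 = $1.7272/unit
Deal B: $28.52/30 = $0.9507/unit
B is cheaper per unit
= Deal B

Deal B


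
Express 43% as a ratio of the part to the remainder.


43% means 43 parts out of 100; remainder = 57
Part : remainder = 43:57
GCD = 1
= 43:57

43:57


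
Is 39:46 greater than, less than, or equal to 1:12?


39/46 = 0.8478
1/12 = 0.0833
0.8478 > 0.0833, so 39:46 is greater
= greater than

greater than


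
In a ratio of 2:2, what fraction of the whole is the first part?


Total parts = 2 + 2 = 4
First part: 2/4 = 1/2
= 1/2

1/2


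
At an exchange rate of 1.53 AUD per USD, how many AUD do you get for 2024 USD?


Amount × rate = 2024 × 1.53
= 3096.72 AUD

3096.72 AUD


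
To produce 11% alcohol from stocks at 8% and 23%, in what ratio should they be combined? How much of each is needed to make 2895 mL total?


Let x parts of 8% mix with y parts of 23%.
8x + 23y = 11(x + y)
8x + 23y = 11x + 11y
x(8 - 11) = y(11 - 23)
x/y = (23 - 11)/(11 - 8) = 12/3
Simplify: 4:1
Total parts = 5; one part = 2895/5 = 579.00 mL
8% solution: 4×579.00 = 2316.00 mL
23% solution: 1×579.00 = 579.00 mL
= ratio 4:1; 2316.00 mL and 579.00 mL

ratio 4:1; 2316.00 mL and 579.00 mL


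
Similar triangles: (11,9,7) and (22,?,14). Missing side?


Scale factor = 22/11 = 2
Missing side = 9 × 2
= 18.0

18.0


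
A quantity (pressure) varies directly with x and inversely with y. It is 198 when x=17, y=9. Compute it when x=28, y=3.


z = k·x/y
Solve for k using the known point: k = z·y/x = 198×9/17 = 1782/17 ≈ 104.8235
Now evaluate at x=28, y=3:
z = k × 28 / 3 = (1782 × 28) / (17 × 3) = 49896/51
≈ 978.3529

978.3529


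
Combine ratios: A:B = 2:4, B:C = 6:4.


Match B: multiply A:B by 6 → 12:24
Multiply B:C by 4 → 24:16
Combined: 12:24:16
GCD = 4
= 3:6:4

3:6:4


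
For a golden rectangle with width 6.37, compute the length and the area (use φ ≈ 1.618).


φ = (1 + √5) / 2 ≈ 1.618
Length = width × φ = 6.37 × 1.618 = 10.30666
≈ 10.31
Area = width × length = 6.37 × 10.30666 = 65.6534242 ≈ 65.65
= Length: 10.31, Area: 65.65

Length: 10.31, Area: 65.65


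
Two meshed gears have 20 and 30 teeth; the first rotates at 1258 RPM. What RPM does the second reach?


Gear ratio = 20:30 = 2:3
RPM_B = RPM_A × (teeth_A / teeth_B)
= 1258 × (20/30)
= 838.7 RPM

838.7 RPM


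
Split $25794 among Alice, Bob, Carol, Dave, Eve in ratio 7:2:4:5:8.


Total parts = 7 + 2 + 4 + 5 + 8 = 26
Alice: 25794 × 7/26 = 6944.54
Bob: 25794 × 2/26 = 1984.15
Carol: 25794 × 4/26 = 3968.31
Dave: 25794 × 5/26 = 4960.38
Eve: 25794 × 8/26 = 7936.62
= Alice: $6944.54, Bob: $1984.15, Carol: $3968.31, Dave: $4960.38, Eve: $7936.62

Alice: $6944.54, Bob: $1984.15, Carol: $3968.31, Dave: $4960.38, Eve: $7936.62


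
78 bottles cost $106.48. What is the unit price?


Unit rate = total / quantity
= 106.48 / 78
= $1.37 per unit

$1.37 per unit


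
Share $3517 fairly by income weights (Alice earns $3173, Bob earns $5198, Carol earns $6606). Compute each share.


Total income = 3173 + 5198 + 6606 = $14977
Alice: $3517 × 3173/14977 = $745.11
Bob: $3517 × 5198/14977 = $1220.63
Carol: $3517 × 6606/14977 = $1551.27
= Alice: $745.11, Bob: $1220.63, Carol: $1551.27

Alice: $745.11, Bob: $1220.63, Carol: $1551.27


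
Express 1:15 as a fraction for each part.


Total parts = 1 + 15 = 16
First part: 1/16 = 1/16
Second part: 15/16 = 15/16
= 1/16 and 15/16

1/16 and 15/16


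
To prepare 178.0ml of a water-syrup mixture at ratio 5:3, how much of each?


Total parts = 5 + 3 = 8
water: 178.0 × 5/8 = 111.3ml
syrup: 178.0 × 3/8 = 66.8ml
= 111.3ml and 66.8ml

111.3ml and 66.8ml


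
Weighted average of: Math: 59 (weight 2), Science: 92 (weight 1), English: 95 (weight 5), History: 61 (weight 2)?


Numerator = 59×2 + 92×1 + 95×5 + 61×2
= 118 + 92 + 475 + 122
= 807
Total weight = 10
Weighted avg = 807/10
= 80.70

80.70


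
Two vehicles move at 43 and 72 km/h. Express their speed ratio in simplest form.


Ratio = 43:72
GCD = 1
Simplified = 43:72
Time ratio (same distance) = 72:43
Speed ratio = 43:72

43:72


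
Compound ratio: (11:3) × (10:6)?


Compound ratio = (11×10) : (3×6)
= 110:18
GCD = 2
= 55:9

55:9


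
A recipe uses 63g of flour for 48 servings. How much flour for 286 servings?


Direct proportion: y/x = constant
k = 63/48 = 1.3125
y₂ = k × 286 = 63 × 286 / 48 = 18018/48
≈ 375.38

375.38


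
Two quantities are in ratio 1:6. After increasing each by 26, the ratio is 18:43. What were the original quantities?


Let A = 1k, B = 6k.
(1k + 26) / (6k + 26) = 18/43
Cross-multiply: 43(1k + 26) = 18(6k + 26)
43k + 1118 = 108k + 468
43k - 108k = 468 - 1118
-65k = -650
k = -650/-65 = 10
A = 1×10 = 10, B = 6×10 = 60
= A = 10, B = 60

A = 10, B = 60


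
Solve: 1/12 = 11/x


Cross multiply: 1 × x = 12 × 11
1x = 132
x = 132 / 1
= 132.00

132.00


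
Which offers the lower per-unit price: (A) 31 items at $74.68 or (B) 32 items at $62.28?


Deal A: $74.68/31 = $2.4090/unit
Deal B: $62.28/32 = $1.9463/unit
B is cheaper per unit
= Deal B

Deal B


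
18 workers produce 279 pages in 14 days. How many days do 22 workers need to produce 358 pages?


Days ∝ work / workers, so d₂ = d₁ × (m₁/m₂) × (w₂/w₁)
Workers factor (inverse): 18/22 ≈ 0.8182
Work factor (direct): 358/279 ≈ 1.2832
d₂ = 14 × 18/22 × 358/279 = (14 × 18 × 358) / (22 × 279) = 90216/6138
≈ 14.70 days

14.70 days


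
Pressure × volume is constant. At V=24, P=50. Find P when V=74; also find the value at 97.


Inverse proportion: x × y = constant
k = 24 × 50 = 1200
At x=74: k/74 = 16.22
At x=97: k/97 = 12.37
= 16.22 and 12.37

16.22 and 12.37


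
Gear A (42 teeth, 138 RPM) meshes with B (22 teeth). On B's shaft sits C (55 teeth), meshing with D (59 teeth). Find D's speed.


Stage 1: RPM_B = RPM_A × t_A/t_B = 138 × 42/22 = 5796/22 ≈ 263.45
B and C share a shaft → RPM_C = RPM_B
Stage 2: RPM_D = RPM_C × t_C/t_D = RPM_A × (t_A×t_C)/(t_B×t_D)
Overall ratio = (42×55)/(22×59) = 2310/1298
RPM_D = 138 × 2310/1298 = 318780/1298
≈ 245.59 RPM

245.59 RPM


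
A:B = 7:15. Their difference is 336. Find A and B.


Let A = 7k, B = 15k.
15k - 7k = 336
8k = 336 → k = 336/8 = 42
A = 7×42 = 294, B = 15×42 = 630
= A = 294, B = 630

A = 294, B = 630


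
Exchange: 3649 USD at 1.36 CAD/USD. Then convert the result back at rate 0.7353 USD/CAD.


Amount × rate = 3649 × 1.36 = 4962.64 CAD
Round-trip: 4962.64 × 0.7353 = 3649.03 USD
= 4962.64 CAD, then 3649.03 USD

4962.64 CAD, then 3649.03 USD
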